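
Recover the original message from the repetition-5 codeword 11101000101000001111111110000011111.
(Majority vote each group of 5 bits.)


Groups: 11101, 00010, 10000, 01111, 11111, 00000, 11111
Majority votes: 1001101

1001101


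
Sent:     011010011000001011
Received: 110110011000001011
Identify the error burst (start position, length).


XOR: 101100000000000000

Burst at position 0, length 4


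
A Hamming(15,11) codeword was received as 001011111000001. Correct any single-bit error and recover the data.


Syndrome = 9: error at position 9

Data: 11110000001 (corrected bit 9)


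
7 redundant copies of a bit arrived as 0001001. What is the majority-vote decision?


Ones: 2 out of 7
Threshold: 4

0 (2/7 voted 1)


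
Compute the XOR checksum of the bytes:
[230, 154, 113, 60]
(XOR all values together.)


XOR chain: 230 ^ 154 ^ 113 ^ 60 = 49

49


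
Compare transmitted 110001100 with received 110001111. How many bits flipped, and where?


XOR: 000000011

2 error(s) at position(s): 7, 8


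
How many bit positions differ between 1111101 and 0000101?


XOR: 1111000
Count of 1s: 4

4


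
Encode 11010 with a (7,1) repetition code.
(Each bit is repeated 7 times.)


Each bit -> 7 copies

11111111111111000000011111110000000


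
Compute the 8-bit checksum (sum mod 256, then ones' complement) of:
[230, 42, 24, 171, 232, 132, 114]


Sum = 945 mod 256 = 177
Complement = 78

78


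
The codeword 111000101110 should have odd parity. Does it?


Number of 1s: 7

Yes, parity is correct (7 ones)


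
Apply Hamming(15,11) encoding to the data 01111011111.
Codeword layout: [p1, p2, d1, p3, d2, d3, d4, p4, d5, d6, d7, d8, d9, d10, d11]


Parity bits: p1=0, p2=1, p3=1, p4=0

010111101011111


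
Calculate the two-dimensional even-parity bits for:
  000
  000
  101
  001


Row parities: 0001
Column parities: 100

Row P: 0001, Col P: 100, Corner: 1


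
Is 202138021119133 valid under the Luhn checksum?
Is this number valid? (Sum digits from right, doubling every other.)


Luhn sum = 43
43 mod 10 = 3

Invalid (Luhn sum mod 10 = 3)


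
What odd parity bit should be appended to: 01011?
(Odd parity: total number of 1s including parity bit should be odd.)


Number of 1s in data: 3
Parity bit: 0

0


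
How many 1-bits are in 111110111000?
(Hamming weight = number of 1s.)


Counting 1s in 111110111000

8


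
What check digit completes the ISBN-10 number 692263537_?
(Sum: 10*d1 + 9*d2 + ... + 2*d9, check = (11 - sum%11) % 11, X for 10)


Weighted sum: 265
265 mod 11 = 1

Check digit: X


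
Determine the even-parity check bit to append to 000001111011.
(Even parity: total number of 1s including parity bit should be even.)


Number of 1s in data: 6
Parity bit: 0

0


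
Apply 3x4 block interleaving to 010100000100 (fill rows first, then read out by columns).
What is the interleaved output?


Matrix:
  0101
  0000
  0100
Read columns: 000101000100

000101000100


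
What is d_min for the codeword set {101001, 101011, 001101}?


Comparing all pairs, minimum distance: 1
Can detect 0 errors, correct 0 errors

1


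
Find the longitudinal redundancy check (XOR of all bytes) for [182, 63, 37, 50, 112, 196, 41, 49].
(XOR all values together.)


XOR chain: 182 ^ 63 ^ 37 ^ 50 ^ 112 ^ 196 ^ 41 ^ 49 = 50

50


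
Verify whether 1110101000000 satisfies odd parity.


Number of 1s: 5

Yes, parity is correct (5 ones)


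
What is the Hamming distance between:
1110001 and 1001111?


XOR: 0111110
Count of 1s: 5

5


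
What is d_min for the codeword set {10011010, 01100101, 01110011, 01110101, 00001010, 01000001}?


Comparing all pairs, minimum distance: 1
Can detect 0 errors, correct 0 errors

1


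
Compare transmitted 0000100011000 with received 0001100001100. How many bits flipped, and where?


XOR: 0001000010100

3 error(s) at position(s): 3, 8, 10


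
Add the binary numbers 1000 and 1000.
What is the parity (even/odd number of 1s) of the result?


1000 = 8
1000 = 8
Sum = 16 = 10000
1s count = 1

odd parity (1 ones in 10000)


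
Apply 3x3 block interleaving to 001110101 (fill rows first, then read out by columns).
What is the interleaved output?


Matrix:
  001
  110
  101
Read columns: 011010101

011010101


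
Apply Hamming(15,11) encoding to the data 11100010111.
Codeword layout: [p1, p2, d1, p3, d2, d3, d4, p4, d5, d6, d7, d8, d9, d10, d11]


Parity bits: p1=1, p2=1, p3=1, p4=0

111111000010111


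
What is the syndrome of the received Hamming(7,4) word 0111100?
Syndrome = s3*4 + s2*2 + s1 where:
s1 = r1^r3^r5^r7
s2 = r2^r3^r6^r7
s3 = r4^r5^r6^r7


s1=0, s2=0, s3=0

Syndrome = 0 (no error)


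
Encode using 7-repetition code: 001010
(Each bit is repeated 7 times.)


Each bit -> 7 copies

000000000000001111111000000011111110000000


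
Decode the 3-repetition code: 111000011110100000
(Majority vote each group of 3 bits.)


Groups: 111, 000, 011, 110, 100, 000
Majority votes: 101100

101100


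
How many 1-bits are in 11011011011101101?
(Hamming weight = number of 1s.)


Counting 1s in 11011011011101101

12


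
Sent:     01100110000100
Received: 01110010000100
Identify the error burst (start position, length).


XOR: 00010100000000

Burst at position 3, length 3


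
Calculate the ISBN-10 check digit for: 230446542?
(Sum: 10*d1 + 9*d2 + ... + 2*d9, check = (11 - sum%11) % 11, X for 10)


Weighted sum: 165
165 mod 11 = 0

Check digit: 0


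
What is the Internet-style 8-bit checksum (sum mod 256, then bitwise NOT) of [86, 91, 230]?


Sum = 407 mod 256 = 151
Complement = 104

104


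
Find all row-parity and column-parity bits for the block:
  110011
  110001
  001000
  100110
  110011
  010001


Row parities: 011100
Column parities: 001110

Row P: 011100, Col P: 001110, Corner: 1


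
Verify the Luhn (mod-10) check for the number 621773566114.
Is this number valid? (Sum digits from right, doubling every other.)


Luhn sum = 39
39 mod 10 = 9

Invalid (Luhn sum mod 10 = 9)


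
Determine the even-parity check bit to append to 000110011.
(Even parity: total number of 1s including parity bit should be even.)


Number of 1s in data: 4
Parity bit: 0

0


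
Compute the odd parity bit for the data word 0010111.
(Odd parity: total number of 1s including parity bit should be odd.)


Number of 1s in data: 4
Parity bit: 1

1


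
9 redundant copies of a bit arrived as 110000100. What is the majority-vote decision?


Ones: 3 out of 9
Threshold: 5

0 (3/9 voted 1)


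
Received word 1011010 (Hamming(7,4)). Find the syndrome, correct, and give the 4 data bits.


Syndrome = 0: no error detected

Data: 1010 (no errors)


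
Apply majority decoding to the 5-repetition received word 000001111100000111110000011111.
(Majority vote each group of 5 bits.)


Groups: 00000, 11111, 00000, 11111, 00000, 11111
Majority votes: 010101

010101


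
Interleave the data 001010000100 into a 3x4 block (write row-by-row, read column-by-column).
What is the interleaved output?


Matrix:
  0010
  1000
  0100
Read columns: 010001100000

010001100000


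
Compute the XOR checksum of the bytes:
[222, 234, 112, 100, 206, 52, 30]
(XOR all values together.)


XOR chain: 222 ^ 234 ^ 112 ^ 100 ^ 206 ^ 52 ^ 30 = 196

196


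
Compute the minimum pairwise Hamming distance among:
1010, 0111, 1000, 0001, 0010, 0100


Comparing all pairs, minimum distance: 1
Can detect 0 errors, correct 0 errors

1


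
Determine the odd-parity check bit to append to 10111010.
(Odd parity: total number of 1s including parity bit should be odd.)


Number of 1s in data: 5
Parity bit: 0

0


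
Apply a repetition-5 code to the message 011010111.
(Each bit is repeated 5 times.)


Each bit -> 5 copies

000001111111111000001111100000111111111111111


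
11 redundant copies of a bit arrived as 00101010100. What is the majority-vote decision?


Ones: 4 out of 11
Threshold: 6

0 (4/11 voted 1)


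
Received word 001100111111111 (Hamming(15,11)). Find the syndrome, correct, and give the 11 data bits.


Syndrome = 0: no error detected

Data: 10011111111 (no errors)


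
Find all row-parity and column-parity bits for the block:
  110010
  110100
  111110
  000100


Row parities: 1111
Column parities: 111100

Row P: 1111, Col P: 111100, Corner: 0


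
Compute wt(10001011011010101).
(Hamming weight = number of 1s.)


Counting 1s in 10001011011010101

9


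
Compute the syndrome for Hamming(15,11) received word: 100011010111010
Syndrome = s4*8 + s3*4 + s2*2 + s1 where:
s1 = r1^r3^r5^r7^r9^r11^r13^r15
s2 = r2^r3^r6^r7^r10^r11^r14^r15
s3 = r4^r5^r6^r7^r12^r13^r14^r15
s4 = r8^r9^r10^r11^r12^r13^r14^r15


s1=1, s2=0, s3=0, s4=1

Syndrome = 9 (error at position 9)


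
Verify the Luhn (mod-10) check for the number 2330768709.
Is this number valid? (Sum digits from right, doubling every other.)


Luhn sum = 47
47 mod 10 = 7

Invalid (Luhn sum mod 10 = 7)


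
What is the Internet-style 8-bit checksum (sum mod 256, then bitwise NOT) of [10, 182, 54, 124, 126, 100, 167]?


Sum = 763 mod 256 = 251
Complement = 4

4


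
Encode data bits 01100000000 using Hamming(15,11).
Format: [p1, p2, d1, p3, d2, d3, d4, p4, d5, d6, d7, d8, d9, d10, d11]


Parity bits: p1=1, p2=1, p3=0, p4=0

110011000000000


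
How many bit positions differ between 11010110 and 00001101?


XOR: 11011011
Count of 1s: 6

6


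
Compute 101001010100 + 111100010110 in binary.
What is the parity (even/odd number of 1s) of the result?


101001010100 = 2644
111100010110 = 3862
Sum = 6506 = 1100101101010
1s count = 7

odd parity (7 ones in 1100101101010)


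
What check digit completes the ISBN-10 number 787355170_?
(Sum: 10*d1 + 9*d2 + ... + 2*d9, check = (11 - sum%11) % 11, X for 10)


Weighted sum: 299
299 mod 11 = 2

Check digit: 9


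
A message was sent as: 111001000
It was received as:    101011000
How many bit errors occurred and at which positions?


XOR: 010010000

2 error(s) at position(s): 1, 4


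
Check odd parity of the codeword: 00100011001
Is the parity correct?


Number of 1s: 4

No, parity error (4 ones)


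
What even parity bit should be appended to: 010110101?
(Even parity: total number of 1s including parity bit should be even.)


Number of 1s in data: 5
Parity bit: 1

1


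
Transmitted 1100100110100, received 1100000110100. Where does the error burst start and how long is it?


XOR: 0000100000000

Burst at position 4, length 1


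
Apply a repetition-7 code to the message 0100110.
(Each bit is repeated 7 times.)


Each bit -> 7 copies

0000000111111100000000000000111111111111110000000


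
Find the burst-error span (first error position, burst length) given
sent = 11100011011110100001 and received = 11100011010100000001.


XOR: 00000000001010100000

Burst at position 10, length 5


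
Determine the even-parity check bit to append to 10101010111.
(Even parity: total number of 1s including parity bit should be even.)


Number of 1s in data: 7
Parity bit: 1

1


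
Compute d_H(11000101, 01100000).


XOR: 10100101
Count of 1s: 4

4


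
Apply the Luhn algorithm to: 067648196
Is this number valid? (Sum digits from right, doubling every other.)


Luhn sum = 40
40 mod 10 = 0

Valid (Luhn sum mod 10 = 0)


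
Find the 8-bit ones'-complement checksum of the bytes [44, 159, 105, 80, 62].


Sum = 450 mod 256 = 194
Complement = 61

61


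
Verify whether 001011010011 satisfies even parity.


Number of 1s: 6

Yes, parity is correct (6 ones)


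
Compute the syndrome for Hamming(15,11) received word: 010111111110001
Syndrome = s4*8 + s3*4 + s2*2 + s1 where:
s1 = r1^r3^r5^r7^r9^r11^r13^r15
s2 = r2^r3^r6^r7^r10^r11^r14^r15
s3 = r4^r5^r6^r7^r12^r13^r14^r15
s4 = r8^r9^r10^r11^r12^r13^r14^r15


s1=1, s2=0, s3=1, s4=1

Syndrome = 13 (error at position 13)


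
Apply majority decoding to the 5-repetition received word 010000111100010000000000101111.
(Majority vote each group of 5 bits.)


Groups: 01000, 01111, 00010, 00000, 00001, 01111
Majority votes: 010001

010001


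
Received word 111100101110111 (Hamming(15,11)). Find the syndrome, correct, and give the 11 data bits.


Syndrome = 7: error at position 7

Data: 10001110111 (corrected bit 7)


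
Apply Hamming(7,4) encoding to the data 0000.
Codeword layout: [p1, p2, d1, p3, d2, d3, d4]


Parity bits: p1=0, p2=0, p3=0

0000000


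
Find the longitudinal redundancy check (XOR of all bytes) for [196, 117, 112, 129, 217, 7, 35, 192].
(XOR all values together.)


XOR chain: 196 ^ 117 ^ 112 ^ 129 ^ 217 ^ 7 ^ 35 ^ 192 = 125

125


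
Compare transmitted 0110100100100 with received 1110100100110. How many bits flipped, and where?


XOR: 1000000000010

2 error(s) at position(s): 0, 11


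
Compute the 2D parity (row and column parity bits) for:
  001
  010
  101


Row parities: 110
Column parities: 110

Row P: 110, Col P: 110, Corner: 0


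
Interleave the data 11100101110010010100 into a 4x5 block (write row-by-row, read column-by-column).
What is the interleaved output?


Matrix:
  11100
  10111
  00100
  10100
Read columns: 11011000111101000100

11011000111101000100


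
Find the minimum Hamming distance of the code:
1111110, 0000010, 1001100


Comparing all pairs, minimum distance: 3
Can detect 2 errors, correct 1 errors

3


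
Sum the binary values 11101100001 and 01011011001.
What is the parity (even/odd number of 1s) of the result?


11101100001 = 1889
01011011001 = 729
Sum = 2618 = 101000111010
1s count = 6

even parity (6 ones in 101000111010)


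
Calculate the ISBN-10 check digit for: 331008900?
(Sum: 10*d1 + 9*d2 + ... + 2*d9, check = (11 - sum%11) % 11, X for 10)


Weighted sum: 141
141 mod 11 = 9

Check digit: 2


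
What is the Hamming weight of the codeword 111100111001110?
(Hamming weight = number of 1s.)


Counting 1s in 111100111001110

10


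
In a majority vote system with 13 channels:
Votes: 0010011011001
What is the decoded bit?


Ones: 6 out of 13
Threshold: 7

0 (6/13 voted 1)


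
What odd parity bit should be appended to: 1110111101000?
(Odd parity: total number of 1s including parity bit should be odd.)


Number of 1s in data: 8
Parity bit: 1

1


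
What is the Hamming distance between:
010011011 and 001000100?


XOR: 011011111
Count of 1s: 7

7


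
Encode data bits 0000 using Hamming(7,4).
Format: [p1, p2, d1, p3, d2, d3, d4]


Parity bits: p1=0, p2=0, p3=0

0000000


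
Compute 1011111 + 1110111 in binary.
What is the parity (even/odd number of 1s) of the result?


1011111 = 95
1110111 = 119
Sum = 214 = 11010110
1s count = 5

odd parity (5 ones in 11010110)


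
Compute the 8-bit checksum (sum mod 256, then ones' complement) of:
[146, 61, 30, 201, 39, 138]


Sum = 615 mod 256 = 103
Complement = 152

152


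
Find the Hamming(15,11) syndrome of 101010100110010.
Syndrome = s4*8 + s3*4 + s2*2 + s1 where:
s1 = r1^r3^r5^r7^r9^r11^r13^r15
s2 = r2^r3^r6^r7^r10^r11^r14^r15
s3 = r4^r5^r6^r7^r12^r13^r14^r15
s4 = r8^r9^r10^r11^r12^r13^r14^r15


s1=1, s2=1, s3=1, s4=1

Syndrome = 15 (error at position 15)


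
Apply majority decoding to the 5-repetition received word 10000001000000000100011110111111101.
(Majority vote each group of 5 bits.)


Groups: 10000, 00100, 00000, 00100, 01111, 01111, 11101
Majority votes: 0000111

0000111


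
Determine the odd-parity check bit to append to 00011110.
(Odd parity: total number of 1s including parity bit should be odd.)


Number of 1s in data: 4
Parity bit: 1

1


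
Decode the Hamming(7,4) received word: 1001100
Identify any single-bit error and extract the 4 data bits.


Syndrome = 0: no error detected

Data: 0100 (no errors)


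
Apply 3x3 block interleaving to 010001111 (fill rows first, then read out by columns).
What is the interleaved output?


Matrix:
  010
  001
  111
Read columns: 001101011

001101011


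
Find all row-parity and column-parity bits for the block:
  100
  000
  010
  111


Row parities: 1011
Column parities: 001

Row P: 1011, Col P: 001, Corner: 1


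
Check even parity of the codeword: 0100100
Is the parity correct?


Number of 1s: 2

Yes, parity is correct (2 ones)


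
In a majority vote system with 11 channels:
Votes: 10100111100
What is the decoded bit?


Ones: 6 out of 11
Threshold: 6

1 (6/11 voted 1)


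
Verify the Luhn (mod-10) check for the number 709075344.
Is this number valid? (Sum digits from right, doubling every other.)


Luhn sum = 39
39 mod 10 = 9

Invalid (Luhn sum mod 10 = 9)


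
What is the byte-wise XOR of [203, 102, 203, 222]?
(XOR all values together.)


XOR chain: 203 ^ 102 ^ 203 ^ 222 = 184

184


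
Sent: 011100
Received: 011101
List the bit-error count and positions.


XOR: 000001

1 error(s) at position(s): 5


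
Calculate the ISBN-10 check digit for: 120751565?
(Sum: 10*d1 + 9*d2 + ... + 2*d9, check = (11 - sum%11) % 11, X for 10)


Weighted sum: 160
160 mod 11 = 6

Check digit: 5


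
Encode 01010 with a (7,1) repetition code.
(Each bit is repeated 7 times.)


Each bit -> 7 copies

00000001111111000000011111110000000


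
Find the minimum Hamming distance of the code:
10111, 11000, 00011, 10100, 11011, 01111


Comparing all pairs, minimum distance: 2
Can detect 1 errors, correct 0 errors

2


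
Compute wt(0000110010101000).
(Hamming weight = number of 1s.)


Counting 1s in 0000110010101000

5


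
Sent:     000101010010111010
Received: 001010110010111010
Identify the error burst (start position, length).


XOR: 001111100000000000

Burst at position 2, length 5


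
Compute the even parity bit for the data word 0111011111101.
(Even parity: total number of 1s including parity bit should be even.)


Number of 1s in data: 10
Parity bit: 0

0


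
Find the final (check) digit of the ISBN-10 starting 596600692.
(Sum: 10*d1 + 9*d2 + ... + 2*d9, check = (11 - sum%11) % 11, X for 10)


Weighted sum: 276
276 mod 11 = 1

Check digit: X


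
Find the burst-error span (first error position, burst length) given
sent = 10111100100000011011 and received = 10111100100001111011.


XOR: 00000000000001100000

Burst at position 13, length 2


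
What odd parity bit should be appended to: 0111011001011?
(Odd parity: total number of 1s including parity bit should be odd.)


Number of 1s in data: 8
Parity bit: 1

1


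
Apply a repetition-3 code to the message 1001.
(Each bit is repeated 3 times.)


Each bit -> 3 copies

111000000111


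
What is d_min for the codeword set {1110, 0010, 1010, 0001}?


Comparing all pairs, minimum distance: 1
Can detect 0 errors, correct 0 errors

1


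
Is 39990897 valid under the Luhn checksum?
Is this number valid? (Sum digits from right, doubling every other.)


Luhn sum = 57
57 mod 10 = 7

Invalid (Luhn sum mod 10 = 7)


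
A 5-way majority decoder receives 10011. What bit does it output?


Ones: 3 out of 5
Threshold: 3

1 (3/5 voted 1)


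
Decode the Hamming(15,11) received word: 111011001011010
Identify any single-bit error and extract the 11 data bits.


Syndrome = 3: error at position 3

Data: 01101011010 (corrected bit 3)


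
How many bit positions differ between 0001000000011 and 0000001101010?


XOR: 0001001101001
Count of 1s: 5

5


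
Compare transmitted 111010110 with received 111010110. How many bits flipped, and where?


XOR: 000000000

0 errors (received matches sent)


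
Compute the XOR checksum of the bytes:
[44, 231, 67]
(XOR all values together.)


XOR chain: 44 ^ 231 ^ 67 = 136

136


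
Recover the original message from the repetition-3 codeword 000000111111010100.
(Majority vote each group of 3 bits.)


Groups: 000, 000, 111, 111, 010, 100
Majority votes: 001100

001100


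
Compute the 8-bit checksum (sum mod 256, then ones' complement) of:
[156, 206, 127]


Sum = 489 mod 256 = 233
Complement = 22

22


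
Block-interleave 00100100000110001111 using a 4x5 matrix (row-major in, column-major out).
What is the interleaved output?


Matrix:
  00100
  10000
  01100
  01111
Read columns: 01000011101100010001

01000011101100010001


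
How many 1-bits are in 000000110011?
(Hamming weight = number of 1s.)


Counting 1s in 000000110011

4


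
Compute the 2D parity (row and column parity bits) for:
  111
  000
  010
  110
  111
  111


Row parities: 101011
Column parities: 011

Row P: 101011, Col P: 011, Corner: 0


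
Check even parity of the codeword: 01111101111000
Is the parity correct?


Number of 1s: 9

No, parity error (9 ones)


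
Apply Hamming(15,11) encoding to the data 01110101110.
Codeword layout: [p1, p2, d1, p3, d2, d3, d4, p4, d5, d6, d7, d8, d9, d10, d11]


Parity bits: p1=1, p2=0, p3=0, p4=0

100011100101110


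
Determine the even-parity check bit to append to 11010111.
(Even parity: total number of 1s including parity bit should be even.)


Number of 1s in data: 6
Parity bit: 0

0


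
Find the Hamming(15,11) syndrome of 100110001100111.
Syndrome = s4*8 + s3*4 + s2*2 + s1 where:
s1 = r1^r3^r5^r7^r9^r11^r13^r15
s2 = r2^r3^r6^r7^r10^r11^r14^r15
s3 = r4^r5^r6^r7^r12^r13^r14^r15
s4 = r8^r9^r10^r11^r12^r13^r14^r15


s1=1, s2=1, s3=1, s4=1

Syndrome = 15 (error at position 15)


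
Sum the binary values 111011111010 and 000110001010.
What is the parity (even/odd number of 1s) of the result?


111011111010 = 3834
000110001010 = 394
Sum = 4228 = 1000010000100
1s count = 3

odd parity (3 ones in 1000010000100)


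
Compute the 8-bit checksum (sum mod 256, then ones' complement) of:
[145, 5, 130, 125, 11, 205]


Sum = 621 mod 256 = 109
Complement = 146

146


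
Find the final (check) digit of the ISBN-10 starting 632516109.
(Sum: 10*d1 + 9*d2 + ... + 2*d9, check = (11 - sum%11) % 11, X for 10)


Weighted sum: 196
196 mod 11 = 9

Check digit: 2


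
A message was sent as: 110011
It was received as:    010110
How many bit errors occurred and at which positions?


XOR: 100101

3 error(s) at position(s): 0, 3, 5


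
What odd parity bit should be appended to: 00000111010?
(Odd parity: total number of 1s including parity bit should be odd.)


Number of 1s in data: 4
Parity bit: 1

1


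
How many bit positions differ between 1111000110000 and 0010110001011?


XOR: 1101110111011
Count of 1s: 10

10


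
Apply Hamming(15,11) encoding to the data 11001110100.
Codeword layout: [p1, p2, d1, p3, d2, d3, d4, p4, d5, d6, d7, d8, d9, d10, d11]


Parity bits: p1=1, p2=1, p3=0, p4=0

111010001110100


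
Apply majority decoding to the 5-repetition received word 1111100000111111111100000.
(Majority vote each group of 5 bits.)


Groups: 11111, 00000, 11111, 11111, 00000
Majority votes: 10110

10110


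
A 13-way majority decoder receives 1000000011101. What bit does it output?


Ones: 5 out of 13
Threshold: 7

0 (5/13 voted 1)


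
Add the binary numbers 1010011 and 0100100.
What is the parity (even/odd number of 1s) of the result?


1010011 = 83
0100100 = 36
Sum = 119 = 1110111
1s count = 6

even parity (6 ones in 1110111)


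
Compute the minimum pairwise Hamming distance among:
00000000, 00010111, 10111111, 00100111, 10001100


Comparing all pairs, minimum distance: 2
Can detect 1 errors, correct 0 errors

2


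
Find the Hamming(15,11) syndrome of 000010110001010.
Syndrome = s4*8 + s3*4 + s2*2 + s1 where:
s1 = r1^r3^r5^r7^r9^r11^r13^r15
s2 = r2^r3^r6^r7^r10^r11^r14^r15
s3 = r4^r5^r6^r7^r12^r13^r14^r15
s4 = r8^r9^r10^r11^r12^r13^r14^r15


s1=0, s2=0, s3=0, s4=1

Syndrome = 8 (error at position 8)


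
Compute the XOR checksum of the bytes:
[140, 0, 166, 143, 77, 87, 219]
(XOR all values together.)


XOR chain: 140 ^ 0 ^ 166 ^ 143 ^ 77 ^ 87 ^ 219 = 100

100


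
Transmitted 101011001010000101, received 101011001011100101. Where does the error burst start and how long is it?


XOR: 000000000001100000

Burst at position 11, length 2


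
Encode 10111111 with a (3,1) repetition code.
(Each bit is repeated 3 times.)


Each bit -> 3 copies

111000111111111111111111


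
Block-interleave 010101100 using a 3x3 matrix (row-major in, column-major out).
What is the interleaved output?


Matrix:
  010
  101
  100
Read columns: 011100010

011100010


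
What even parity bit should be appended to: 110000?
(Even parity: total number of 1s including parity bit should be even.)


Number of 1s in data: 2
Parity bit: 0

0


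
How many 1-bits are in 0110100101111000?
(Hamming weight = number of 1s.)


Counting 1s in 0110100101111000

8


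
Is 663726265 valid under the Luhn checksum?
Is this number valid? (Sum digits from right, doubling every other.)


Luhn sum = 32
32 mod 10 = 2

Invalid (Luhn sum mod 10 = 2)


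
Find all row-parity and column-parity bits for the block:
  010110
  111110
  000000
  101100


Row parities: 1101
Column parities: 000100

Row P: 1101, Col P: 000100, Corner: 1


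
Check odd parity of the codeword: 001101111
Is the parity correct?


Number of 1s: 6

No, parity error (6 ones)


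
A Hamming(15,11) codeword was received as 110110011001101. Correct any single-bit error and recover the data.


Syndrome = 13: error at position 13

Data: 01001001001 (corrected bit 13)


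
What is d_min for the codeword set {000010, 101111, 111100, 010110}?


Comparing all pairs, minimum distance: 2
Can detect 1 errors, correct 0 errors

2


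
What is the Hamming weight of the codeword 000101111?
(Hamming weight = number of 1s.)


Counting 1s in 000101111

5


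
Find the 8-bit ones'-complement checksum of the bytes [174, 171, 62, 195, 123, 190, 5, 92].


Sum = 1012 mod 256 = 244
Complement = 11

11


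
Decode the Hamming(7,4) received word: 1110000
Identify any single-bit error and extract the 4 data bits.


Syndrome = 0: no error detected

Data: 1000 (no errors)


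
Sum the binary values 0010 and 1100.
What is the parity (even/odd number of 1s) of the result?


0010 = 2
1100 = 12
Sum = 14 = 1110
1s count = 3

odd parity (3 ones in 1110)


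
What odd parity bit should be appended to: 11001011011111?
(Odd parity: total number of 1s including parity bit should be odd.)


Number of 1s in data: 10
Parity bit: 1

1


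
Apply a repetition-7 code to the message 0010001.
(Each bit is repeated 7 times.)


Each bit -> 7 copies

0000000000000011111110000000000000000000001111111


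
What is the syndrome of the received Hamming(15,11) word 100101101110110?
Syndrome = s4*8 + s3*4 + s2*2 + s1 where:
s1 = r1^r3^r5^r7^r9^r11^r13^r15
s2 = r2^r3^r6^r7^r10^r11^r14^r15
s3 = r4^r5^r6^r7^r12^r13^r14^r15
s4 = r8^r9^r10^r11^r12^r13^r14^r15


s1=1, s2=1, s3=1, s4=1

Syndrome = 15 (error at position 15)


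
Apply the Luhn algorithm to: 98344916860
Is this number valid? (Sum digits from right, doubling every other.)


Luhn sum = 55
55 mod 10 = 5

Invalid (Luhn sum mod 10 = 5)


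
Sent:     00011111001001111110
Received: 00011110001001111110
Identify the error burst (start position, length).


XOR: 00000001000000000000

Burst at position 7, length 1


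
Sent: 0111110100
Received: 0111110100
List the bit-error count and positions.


XOR: 0000000000

0 errors (received matches sent)


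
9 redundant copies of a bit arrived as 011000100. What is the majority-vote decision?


Ones: 3 out of 9
Threshold: 5

0 (3/9 voted 1)


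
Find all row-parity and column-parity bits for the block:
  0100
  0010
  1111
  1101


Row parities: 1101
Column parities: 0100

Row P: 1101, Col P: 0100, Corner: 1


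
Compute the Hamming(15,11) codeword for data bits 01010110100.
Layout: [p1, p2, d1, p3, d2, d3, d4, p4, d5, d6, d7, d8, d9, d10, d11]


Parity bits: p1=0, p2=1, p3=1, p4=1

010110110110100


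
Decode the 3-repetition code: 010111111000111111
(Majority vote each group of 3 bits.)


Groups: 010, 111, 111, 000, 111, 111
Majority votes: 011011

011011


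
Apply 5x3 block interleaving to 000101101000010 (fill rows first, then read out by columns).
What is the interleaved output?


Matrix:
  000
  101
  101
  000
  010
Read columns: 011000000101100

011000000101100


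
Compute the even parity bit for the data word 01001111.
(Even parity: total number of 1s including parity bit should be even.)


Number of 1s in data: 5
Parity bit: 1

1


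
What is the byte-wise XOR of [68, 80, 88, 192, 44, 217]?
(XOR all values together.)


XOR chain: 68 ^ 80 ^ 88 ^ 192 ^ 44 ^ 217 = 121

121


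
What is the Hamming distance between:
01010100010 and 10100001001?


XOR: 11110101011
Count of 1s: 8

8


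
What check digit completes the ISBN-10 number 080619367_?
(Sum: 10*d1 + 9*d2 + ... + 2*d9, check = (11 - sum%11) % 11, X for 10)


Weighted sum: 209
209 mod 11 = 0

Check digit: 0


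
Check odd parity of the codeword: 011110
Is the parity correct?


Number of 1s: 4

No, parity error (4 ones)


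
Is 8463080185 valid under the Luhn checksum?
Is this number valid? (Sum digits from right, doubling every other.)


Luhn sum = 38
38 mod 10 = 8

Invalid (Luhn sum mod 10 = 8)


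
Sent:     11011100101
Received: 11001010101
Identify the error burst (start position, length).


XOR: 00010110000

Burst at position 3, length 4


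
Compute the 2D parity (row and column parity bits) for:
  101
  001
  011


Row parities: 010
Column parities: 111

Row P: 010, Col P: 111, Corner: 1


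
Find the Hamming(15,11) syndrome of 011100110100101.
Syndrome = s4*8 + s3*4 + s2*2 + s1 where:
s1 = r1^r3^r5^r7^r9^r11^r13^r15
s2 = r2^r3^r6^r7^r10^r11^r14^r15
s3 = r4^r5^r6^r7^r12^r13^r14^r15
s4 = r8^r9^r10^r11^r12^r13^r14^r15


s1=0, s2=1, s3=0, s4=0

Syndrome = 2 (error at position 2)


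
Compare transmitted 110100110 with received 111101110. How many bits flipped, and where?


XOR: 001001000

2 error(s) at position(s): 2, 5


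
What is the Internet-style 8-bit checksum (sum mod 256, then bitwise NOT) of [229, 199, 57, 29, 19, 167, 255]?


Sum = 955 mod 256 = 187
Complement = 68

68


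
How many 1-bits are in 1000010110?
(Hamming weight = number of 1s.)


Counting 1s in 1000010110

4


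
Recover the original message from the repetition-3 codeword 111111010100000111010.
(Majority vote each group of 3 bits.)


Groups: 111, 111, 010, 100, 000, 111, 010
Majority votes: 1100010

1100010


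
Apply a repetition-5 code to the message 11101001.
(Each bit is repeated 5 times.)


Each bit -> 5 copies

1111111111111110000011111000000000011111


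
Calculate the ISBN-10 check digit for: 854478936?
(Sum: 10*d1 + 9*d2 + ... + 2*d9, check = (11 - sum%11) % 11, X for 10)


Weighted sum: 324
324 mod 11 = 5

Check digit: 6


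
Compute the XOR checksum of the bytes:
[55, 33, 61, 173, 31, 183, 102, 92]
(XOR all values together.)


XOR chain: 55 ^ 33 ^ 61 ^ 173 ^ 31 ^ 183 ^ 102 ^ 92 = 20

20


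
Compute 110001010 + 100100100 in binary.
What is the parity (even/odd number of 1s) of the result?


110001010 = 394
100100100 = 292
Sum = 686 = 1010101110
1s count = 6

even parity (6 ones in 1010101110)


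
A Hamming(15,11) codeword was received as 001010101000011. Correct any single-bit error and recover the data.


Syndrome = 9: error at position 9

Data: 11010000011 (corrected bit 9)


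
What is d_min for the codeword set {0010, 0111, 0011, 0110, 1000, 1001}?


Comparing all pairs, minimum distance: 1
Can detect 0 errors, correct 0 errors

1


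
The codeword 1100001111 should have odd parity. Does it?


Number of 1s: 6

No, parity error (6 ones)


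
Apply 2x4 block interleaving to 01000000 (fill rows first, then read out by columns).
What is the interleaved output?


Matrix:
  0100
  0000
Read columns: 00100000

00100000


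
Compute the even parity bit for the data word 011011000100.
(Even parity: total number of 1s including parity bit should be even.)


Number of 1s in data: 5
Parity bit: 1

1


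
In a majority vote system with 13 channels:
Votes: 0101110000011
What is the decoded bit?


Ones: 6 out of 13
Threshold: 7

0 (6/13 voted 1)


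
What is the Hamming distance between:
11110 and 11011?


XOR: 00101
Count of 1s: 2

2


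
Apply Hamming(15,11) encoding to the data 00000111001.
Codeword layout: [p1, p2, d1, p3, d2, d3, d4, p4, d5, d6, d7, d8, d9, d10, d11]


Parity bits: p1=0, p2=1, p3=0, p4=0

010000000111001


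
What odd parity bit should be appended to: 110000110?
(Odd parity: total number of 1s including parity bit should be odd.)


Number of 1s in data: 4
Parity bit: 1

1


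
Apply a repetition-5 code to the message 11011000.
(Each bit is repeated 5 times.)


Each bit -> 5 copies

1111111111000001111111111000000000000000


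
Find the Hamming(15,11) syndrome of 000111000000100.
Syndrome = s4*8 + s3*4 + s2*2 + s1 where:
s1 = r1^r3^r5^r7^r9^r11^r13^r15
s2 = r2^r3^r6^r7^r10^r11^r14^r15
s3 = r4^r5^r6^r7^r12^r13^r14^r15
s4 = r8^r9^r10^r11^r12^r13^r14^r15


s1=0, s2=1, s3=0, s4=1

Syndrome = 10 (error at position 10)


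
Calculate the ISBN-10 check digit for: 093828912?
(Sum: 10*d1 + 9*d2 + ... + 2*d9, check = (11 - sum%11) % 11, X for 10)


Weighted sum: 256
256 mod 11 = 3

Check digit: 8


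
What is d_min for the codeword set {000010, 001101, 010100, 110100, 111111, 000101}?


Comparing all pairs, minimum distance: 1
Can detect 0 errors, correct 0 errors

1


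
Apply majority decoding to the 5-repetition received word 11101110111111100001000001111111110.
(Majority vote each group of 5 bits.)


Groups: 11101, 11011, 11111, 00001, 00000, 11111, 11110
Majority votes: 1110011

1110011


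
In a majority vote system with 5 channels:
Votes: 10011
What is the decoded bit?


Ones: 3 out of 5
Threshold: 3

1 (3/5 voted 1)


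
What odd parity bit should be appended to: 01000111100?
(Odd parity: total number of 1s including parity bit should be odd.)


Number of 1s in data: 5
Parity bit: 0

0


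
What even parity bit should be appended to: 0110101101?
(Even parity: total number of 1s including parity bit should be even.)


Number of 1s in data: 6
Parity bit: 0

0


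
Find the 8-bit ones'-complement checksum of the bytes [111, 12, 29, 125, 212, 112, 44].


Sum = 645 mod 256 = 133
Complement = 122

122


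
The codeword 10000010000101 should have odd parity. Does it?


Number of 1s: 4

No, parity error (4 ones)


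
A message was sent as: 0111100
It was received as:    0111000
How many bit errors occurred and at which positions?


XOR: 0000100

1 error(s) at position(s): 4


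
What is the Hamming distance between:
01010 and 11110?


XOR: 10100
Count of 1s: 2

2


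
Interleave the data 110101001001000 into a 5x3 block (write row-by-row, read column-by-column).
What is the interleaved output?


Matrix:
  110
  101
  001
  001
  000
Read columns: 110001000001110

110001000001110


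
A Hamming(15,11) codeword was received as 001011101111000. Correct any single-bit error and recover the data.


Syndrome = 3: error at position 3

Data: 01111111000 (corrected bit 3)


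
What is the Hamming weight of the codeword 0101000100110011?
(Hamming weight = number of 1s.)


Counting 1s in 0101000100110011

7


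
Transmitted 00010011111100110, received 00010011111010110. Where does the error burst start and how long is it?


XOR: 00000000000110000

Burst at position 11, length 2


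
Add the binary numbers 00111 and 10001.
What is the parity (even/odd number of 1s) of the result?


00111 = 7
10001 = 17
Sum = 24 = 11000
1s count = 2

even parity (2 ones in 11000)


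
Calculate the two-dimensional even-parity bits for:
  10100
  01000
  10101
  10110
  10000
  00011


Row parities: 011110
Column parities: 01100

Row P: 011110, Col P: 01100, Corner: 0


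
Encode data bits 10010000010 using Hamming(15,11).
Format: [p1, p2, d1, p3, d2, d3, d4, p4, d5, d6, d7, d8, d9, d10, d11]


Parity bits: p1=0, p2=1, p3=0, p4=1

011000110000010


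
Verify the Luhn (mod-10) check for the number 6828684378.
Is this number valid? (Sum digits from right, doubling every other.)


Luhn sum = 58
58 mod 10 = 8

Invalid (Luhn sum mod 10 = 8)


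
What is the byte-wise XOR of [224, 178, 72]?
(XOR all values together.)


XOR chain: 224 ^ 178 ^ 72 = 26

26


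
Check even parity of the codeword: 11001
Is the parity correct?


Number of 1s: 3

No, parity error (3 ones)


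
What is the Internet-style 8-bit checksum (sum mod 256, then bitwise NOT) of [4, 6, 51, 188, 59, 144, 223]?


Sum = 675 mod 256 = 163
Complement = 92

92


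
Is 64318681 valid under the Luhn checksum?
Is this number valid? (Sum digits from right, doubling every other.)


Luhn sum = 35
35 mod 10 = 5

Invalid (Luhn sum mod 10 = 5)


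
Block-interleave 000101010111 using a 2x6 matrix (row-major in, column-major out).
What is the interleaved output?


Matrix:
  000101
  010111
Read columns: 000100110111

000100110111


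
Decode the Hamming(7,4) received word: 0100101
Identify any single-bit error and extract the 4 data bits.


Syndrome = 0: no error detected

Data: 0101 (no errors)


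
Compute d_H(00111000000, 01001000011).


XOR: 01110000011
Count of 1s: 5

5


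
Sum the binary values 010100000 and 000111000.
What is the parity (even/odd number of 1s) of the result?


010100000 = 160
000111000 = 56
Sum = 216 = 11011000
1s count = 4

even parity (4 ones in 11011000)


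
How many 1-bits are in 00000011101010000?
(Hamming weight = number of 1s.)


Counting 1s in 00000011101010000

5


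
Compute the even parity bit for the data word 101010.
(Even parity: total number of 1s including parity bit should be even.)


Number of 1s in data: 3
Parity bit: 1

1


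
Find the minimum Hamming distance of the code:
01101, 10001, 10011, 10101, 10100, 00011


Comparing all pairs, minimum distance: 1
Can detect 0 errors, correct 0 errors

1


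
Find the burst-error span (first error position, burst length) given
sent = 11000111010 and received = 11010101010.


XOR: 00010010000

Burst at position 3, length 4


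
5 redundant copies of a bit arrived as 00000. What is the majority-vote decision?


Ones: 0 out of 5
Threshold: 3

0 (0/5 voted 1)


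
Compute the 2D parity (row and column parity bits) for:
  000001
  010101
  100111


Row parities: 110
Column parities: 110011

Row P: 110, Col P: 110011, Corner: 0


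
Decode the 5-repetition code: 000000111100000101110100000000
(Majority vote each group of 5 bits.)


Groups: 00000, 01111, 00000, 10111, 01000, 00000
Majority votes: 010100

010100


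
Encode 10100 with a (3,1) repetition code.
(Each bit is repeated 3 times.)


Each bit -> 3 copies

111000111000000


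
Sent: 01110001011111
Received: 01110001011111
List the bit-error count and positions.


XOR: 00000000000000

0 errors (received matches sent)


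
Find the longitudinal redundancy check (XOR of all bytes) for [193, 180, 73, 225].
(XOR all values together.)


XOR chain: 193 ^ 180 ^ 73 ^ 225 = 221

221


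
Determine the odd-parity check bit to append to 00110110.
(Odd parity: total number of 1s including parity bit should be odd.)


Number of 1s in data: 4
Parity bit: 1

1


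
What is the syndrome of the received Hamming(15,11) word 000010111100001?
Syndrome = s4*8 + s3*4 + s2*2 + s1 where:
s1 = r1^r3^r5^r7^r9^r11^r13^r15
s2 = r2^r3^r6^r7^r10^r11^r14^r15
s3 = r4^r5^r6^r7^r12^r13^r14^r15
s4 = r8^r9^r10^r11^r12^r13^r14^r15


s1=0, s2=1, s3=1, s4=0

Syndrome = 6 (error at position 6)
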